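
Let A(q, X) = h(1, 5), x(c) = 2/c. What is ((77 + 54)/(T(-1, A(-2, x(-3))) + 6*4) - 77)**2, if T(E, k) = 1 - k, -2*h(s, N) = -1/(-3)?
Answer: 117527281/22801 ≈ 5154.5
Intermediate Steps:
h(s, N) = -1/6 (h(s, N) = -(-1)/(2*(-3)) = -(-1)*(-1)/(2*3) = -1/2*1/3 = -1/6)
A(q, X) = -1/6
((77 + 54)/(T(-1, A(-2, x(-3))) + 6*4) - 77)**2 = ((77 + 54)/((1 - 1*(-1/6)) + 6*4) - 77)**2 = (131/((1 + 1/6) + 24) - 77)**2 = (131/(7/6 + 24) - 77)**2 = (131/(151/6) - 77)**2 = (131*(6/151) - 77)**2 = (786/151 - 77)**2 = (-10841/151)**2 = 117527281/22801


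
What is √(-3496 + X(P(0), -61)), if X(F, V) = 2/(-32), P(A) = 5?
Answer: I*√55937/4 ≈ 59.128*I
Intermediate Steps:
X(F, V) = -1/16 (X(F, V) = 2*(-1/32) = -1/16)
√(-3496 + X(P(0), -61)) = √(-3496 - 1/16) = √(-55937/16) = I*√55937/4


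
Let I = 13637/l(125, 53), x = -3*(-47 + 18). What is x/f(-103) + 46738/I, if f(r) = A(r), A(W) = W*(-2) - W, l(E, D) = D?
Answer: 255538215/1404611 ≈ 181.93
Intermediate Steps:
x = 87 (x = -3*(-29) = 87)
A(W) = -3*W (A(W) = -2*W - W = -3*W)
f(r) = -3*r
I = 13637/53 ≈ 257.30
x/f(-103) + 46738/I = 87/((-3*(-103))) + 46738/(13637/53) = 87/309 + 46738*(53/13637) = 87*(1/309) + 2477114/13637 = 29/103 + 2477114/13637 = 255538215/1404611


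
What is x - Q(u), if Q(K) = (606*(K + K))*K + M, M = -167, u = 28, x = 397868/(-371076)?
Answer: -5184379588/5457 ≈ -9.5004e+5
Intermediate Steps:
x = -5851/5457 (x = 397868*(-1/371076) = -5851/5457 ≈ -1.0722)
Q(K) = -167 + 1212*K**2 (Q(K) = (606*(K + K))*K - 167 = (606*(2*K))*K - 167 = (1212*K)*K - 167 = 1212*K**2 - 167 = -167 + 1212*K**2)
x - Q(u) = -5851/5457 - (-167 + 1212*28**2) = -5851/5457 - (-167 + 1212*784) = -5851/5457 - (-167 + 950208) = -5851/5457 - 1*950041 = -5851/5457 - 950041 = -5184379588/5457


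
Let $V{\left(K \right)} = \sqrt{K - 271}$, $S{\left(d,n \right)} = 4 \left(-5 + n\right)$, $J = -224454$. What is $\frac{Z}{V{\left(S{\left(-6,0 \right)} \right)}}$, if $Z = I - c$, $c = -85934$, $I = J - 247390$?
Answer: $\frac{385910 i \sqrt{291}}{291} \approx 22622.0 i$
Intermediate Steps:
$S{\left(d,n \right)} = -20 + 4 n$
$V{\left(K \right)} = \sqrt{-271 + K}$
$I = -471844$ ($I = -224454 - 247390 = -471844$)
$Z = -385910$ ($Z = -471844 - -85934 = -471844 + 85934 = -385910$)
$\frac{Z}{V{\left(S{\left(-6,0 \right)} \right)}} = - \frac{385910}{\sqrt{-271 + \left(-20 + 4 \cdot 0\right)}} = - \frac{385910}{\sqrt{-271 + \left(-20 + 0\right)}} = - \frac{385910}{\sqrt{-271 - 20}} = - \frac{385910}{\sqrt{-291}} = - \frac{385910}{i \sqrt{291}} = - 385910 \left(- \frac{i \sqrt{291}}{291}\right) = \frac{385910 i \sqrt{291}}{291}$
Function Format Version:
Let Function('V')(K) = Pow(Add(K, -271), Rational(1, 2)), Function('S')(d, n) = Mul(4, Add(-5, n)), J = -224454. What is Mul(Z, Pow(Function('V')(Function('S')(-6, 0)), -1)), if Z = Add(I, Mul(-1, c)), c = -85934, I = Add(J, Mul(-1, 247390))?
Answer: Mul(Rational(385910, 291), I, Pow(291, Rational(1, 2))) ≈ Mul(22622., I)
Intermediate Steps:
Function('S')(d, n) = Add(-20, Mul(4, n))
Function('V')(K) = Pow(Add(-271, K), Rational(1, 2))
I = -471844 (I = Add(-224454, Mul(-1, 247390)) = Add(-224454, -247390) = -471844)
Z = -385910 (Z = Add(-471844, Mul(-1, -85934)) = Add(-471844, 85934) = -385910)
Mul(Z, Pow(Function('V')(Function('S')(-6, 0)), -1)) = Mul(-385910, Pow(Pow(Add(-271, Add(-20, Mul(4, 0))), Rational(1, 2)), -1)) = Mul(-385910, Pow(Pow(Add(-271, Add(-20, 0)), Rational(1, 2)), -1)) = Mul(-385910, Pow(Pow(Add(-271, -20), Rational(1, 2)), -1)) = Mul(-385910, Pow(Pow(-291, Rational(1, 2)), -1)) = Mul(-385910, Pow(Mul(I, Pow(291, Rational(1, 2))), -1)) = Mul(-385910, Mul(Rational(-1, 291), I, Pow(291, Rational(1, 2)))) = Mul(Rational(385910, 291), I, Pow(291, Rational(1, 2)))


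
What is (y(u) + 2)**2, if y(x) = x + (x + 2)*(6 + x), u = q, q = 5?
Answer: 7056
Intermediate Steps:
u = 5
y(x) = x + (2 + x)*(6 + x)
(y(u) + 2)**2 = ((12 + 5**2 + 9*5) + 2)**2 = ((12 + 25 + 45) + 2)**2 = (82 + 2)**2 = 84**2 = 7056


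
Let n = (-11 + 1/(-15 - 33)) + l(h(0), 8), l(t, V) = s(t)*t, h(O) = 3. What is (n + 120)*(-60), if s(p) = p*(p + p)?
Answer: -39115/4 ≈ -9778.8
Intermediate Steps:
s(p) = 2*p² (s(p) = p*(2*p) = 2*p²)
l(t, V) = 2*t³ (l(t, V) = (2*t²)*t = 2*t³)
n = 2063/48 (n = (-11 + 1/(-15 - 33)) + 2*3³ = (-11 + 1/(-48)) + 2*27 = (-11 - 1/48) + 54 = -529/48 + 54 = 2063/48 ≈ 42.979)
(n + 120)*(-60) = (2063/48 + 120)*(-60) = (7823/48)*(-60) = -39115/4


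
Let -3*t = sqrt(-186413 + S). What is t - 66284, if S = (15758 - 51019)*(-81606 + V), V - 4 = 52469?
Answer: -66284 - 10*sqrt(10270723)/3 ≈ -76967.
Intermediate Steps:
V = 52473 (V = 4 + 52469 = 52473)
S = 1027258713 (S = (15758 - 51019)*(-81606 + 52473) = -35261*(-29133) = 1027258713)
t = -10*sqrt(10270723)/3 (t = -sqrt(-186413 + 1027258713)/3 = -10*sqrt(10270723)/3 ≈ -10683.)
t - 66284 = -10*sqrt(10270723)/3 - 66284 = -66284 - 10*sqrt(10270723)/3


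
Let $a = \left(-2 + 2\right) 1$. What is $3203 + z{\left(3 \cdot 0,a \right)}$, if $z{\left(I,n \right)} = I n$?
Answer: $3203$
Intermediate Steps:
$a = 0$ ($a = 0 \cdot 1 = 0$)
$3203 + z{\left(3 \cdot 0,a \right)} = 3203 + 3 \cdot 0 \cdot 0 = 3203 + 0 \cdot 0 = 3203 + 0 = 3203$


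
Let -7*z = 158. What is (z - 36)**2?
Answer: 168100/49 ≈ 3430.6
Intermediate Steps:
z = -158/7 (z = -1/7*158 = -158/7 ≈ -22.571)
(z - 36)**2 = (-158/7 - 36)**2 = (-410/7)**2 = 168100/49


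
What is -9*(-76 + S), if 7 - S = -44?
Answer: 225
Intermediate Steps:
S = 51 (S = 7 - 1*(-44) = 7 + 44 = 51)
-9*(-76 + S) = -9*(-76 + 51) = -9*(-25) = 225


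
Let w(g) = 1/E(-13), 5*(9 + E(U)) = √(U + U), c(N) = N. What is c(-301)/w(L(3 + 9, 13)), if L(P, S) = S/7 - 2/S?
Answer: 2709 - 301*I*√26/5 ≈ 2709.0 - 306.96*I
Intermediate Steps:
E(U) = -9 + √2*√U/5 (E(U) = -9 + √(U + U)/5 = -9 + √(2*U)/5 = -9 + (√2*√U)/5 = -9 + √2*√U/5)
L(P, S) = -2/S + S/7 (L(P, S) = S*(⅐) - 2/S = S/7 - 2/S = -2/S + S/7)
w(g) = 1/(-9 + I*√26/5) (w(g) = 1/(-9 + √2*√(-13)/5) = 1/(-9 + √2*(I*√13)/5) = 1/(-9 + I*√26/5))
c(-301)/w(L(3 + 9, 13)) = -301/(-225/2051 - 5*I*√26/2051)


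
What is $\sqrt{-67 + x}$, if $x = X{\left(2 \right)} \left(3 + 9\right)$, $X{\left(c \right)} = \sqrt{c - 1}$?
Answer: $i \sqrt{55} \approx 7.4162 i$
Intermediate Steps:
$X{\left(c \right)} = \sqrt{-1 + c}$
$x = 12$ ($x = \sqrt{-1 + 2} \left(3 + 9\right) = \sqrt{1} \cdot 12 = 1 \cdot 12 = 12$)
$\sqrt{-67 + x} = \sqrt{-67 + 12} = \sqrt{-55} = i \sqrt{55}$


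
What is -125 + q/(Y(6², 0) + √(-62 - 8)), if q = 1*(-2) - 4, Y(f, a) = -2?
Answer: -4619/37 + 3*I*√70/37 ≈ -124.84 + 0.67837*I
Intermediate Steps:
q = -6 (q = -2 - 4 = -6)
-125 + q/(Y(6², 0) + √(-62 - 8)) = -125 - 6/(-2 + √(-62 - 8)) = -125 - 6/(-2 + √(-70)) = -125 - 6/(-2 + I*√70)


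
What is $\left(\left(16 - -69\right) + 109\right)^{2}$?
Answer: $37636$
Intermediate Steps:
$\left(\left(16 - -69\right) + 109\right)^{2} = \left(\left(16 + 69\right) + 109\right)^{2} = \left(85 + 109\right)^{2} = 194^{2} = 37636$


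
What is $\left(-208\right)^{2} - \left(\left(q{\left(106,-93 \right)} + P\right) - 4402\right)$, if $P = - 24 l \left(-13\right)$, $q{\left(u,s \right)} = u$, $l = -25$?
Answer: $55360$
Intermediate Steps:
$P = -7800$ ($P = \left(-24\right) \left(-25\right) \left(-13\right) = 600 \left(-13\right) = -7800$)
$\left(-208\right)^{2} - \left(\left(q{\left(106,-93 \right)} + P\right) - 4402\right) = \left(-208\right)^{2} - \left(\left(106 - 7800\right) - 4402\right) = 43264 - \left(-7694 - 4402\right) = 43264 - -12096 = 43264 + 12096 = 55360$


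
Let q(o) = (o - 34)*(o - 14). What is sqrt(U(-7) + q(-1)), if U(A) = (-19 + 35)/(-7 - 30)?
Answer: sqrt(718133)/37 ≈ 22.903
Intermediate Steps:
q(o) = (-34 + o)*(-14 + o)
U(A) = -16/37 (U(A) = 16/(-37) = 16*(-1/37) = -16/37)
sqrt(U(-7) + q(-1)) = sqrt(-16/37 + (476 + (-1)**2 - 48*(-1))) = sqrt(-16/37 + (476 + 1 + 48)) = sqrt(-16/37 + 525) = sqrt(19409/37) = sqrt(718133)/37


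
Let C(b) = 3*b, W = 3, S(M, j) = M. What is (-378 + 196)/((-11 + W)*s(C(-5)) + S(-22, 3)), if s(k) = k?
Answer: -13/7 ≈ -1.8571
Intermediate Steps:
(-378 + 196)/((-11 + W)*s(C(-5)) + S(-22, 3)) = (-378 + 196)/((-11 + 3)*(3*(-5)) - 22) = -182/(-8*(-15) - 22) = -182/(120 - 22) = -182/98 = -182*1/98 = -13/7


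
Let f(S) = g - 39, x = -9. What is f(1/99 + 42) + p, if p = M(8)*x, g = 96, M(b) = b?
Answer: -15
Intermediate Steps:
f(S) = 57 (f(S) = 96 - 39 = 57)
p = -72 (p = 8*(-9) = -72)
f(1/99 + 42) + p = 57 - 72 = -15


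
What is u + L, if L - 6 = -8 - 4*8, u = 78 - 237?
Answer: -193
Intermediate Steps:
u = -159
L = -34 (L = 6 + (-8 - 4*8) = 6 + (-8 - 32) = 6 - 40 = -34)
u + L = -159 - 34 = -193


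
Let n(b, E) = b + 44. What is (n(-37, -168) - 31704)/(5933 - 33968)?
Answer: 31697/28035 ≈ 1.1306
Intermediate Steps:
n(b, E) = 44 + b
(n(-37, -168) - 31704)/(5933 - 33968) = ((44 - 37) - 31704)/(5933 - 33968) = (7 - 31704)/(-28035) = -31697*(-1/28035) = 31697/28035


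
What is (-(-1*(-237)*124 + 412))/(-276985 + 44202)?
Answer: 29800/232783 ≈ 0.12802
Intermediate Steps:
(-(-1*(-237)*124 + 412))/(-276985 + 44202) = -(237*124 + 412)/(-232783) = -(29388 + 412)*(-1/232783) = -1*29800*(-1/232783) = -29800*(-1/232783) = 29800/232783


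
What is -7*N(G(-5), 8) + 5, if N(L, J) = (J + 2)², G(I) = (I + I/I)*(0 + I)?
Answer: -695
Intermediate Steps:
G(I) = I*(1 + I) (G(I) = (I + 1)*I = (1 + I)*I = I*(1 + I))
N(L, J) = (2 + J)²
-7*N(G(-5), 8) + 5 = -7*(2 + 8)² + 5 = -7*10² + 5 = -7*100 + 5 = -700 + 5 = -695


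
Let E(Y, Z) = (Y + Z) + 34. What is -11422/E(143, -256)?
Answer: 11422/79 ≈ 144.58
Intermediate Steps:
E(Y, Z) = 34 + Y + Z
-11422/E(143, -256) = -11422/(34 + 143 - 256) = -11422/(-79) = -11422*(-1/79) = 11422/79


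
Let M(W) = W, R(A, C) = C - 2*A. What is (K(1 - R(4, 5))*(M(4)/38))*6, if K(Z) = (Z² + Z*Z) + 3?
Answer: 420/19 ≈ 22.105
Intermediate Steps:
K(Z) = 3 + 2*Z² (K(Z) = (Z² + Z²) + 3 = 2*Z² + 3 = 3 + 2*Z²)
(K(1 - R(4, 5))*(M(4)/38))*6 = ((3 + 2*(1 - (5 - 2*4))²)*(4/38))*6 = ((3 + 2*(1 - (5 - 8))²)*(4*(1/38)))*6 = ((3 + 2*(1 - 1*(-3))²)*(2/19))*6 = ((3 + 2*(1 + 3)²)*(2/19))*6 = ((3 + 2*4²)*(2/19))*6 = ((3 + 2*16)*(2/19))*6 = ((3 + 32)*(2/19))*6 = (35*(2/19))*6 = (70/19)*6 = 420/19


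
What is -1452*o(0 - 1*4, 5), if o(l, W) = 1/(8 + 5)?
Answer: -1452/13 ≈ -111.69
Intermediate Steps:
o(l, W) = 1/13
-1452*o(0 - 1*4, 5) = -1452*1/13 = -1452/13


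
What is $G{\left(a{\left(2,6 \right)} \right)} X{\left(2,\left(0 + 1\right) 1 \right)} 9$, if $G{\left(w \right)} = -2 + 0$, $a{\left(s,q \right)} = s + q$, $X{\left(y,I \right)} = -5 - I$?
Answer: $108$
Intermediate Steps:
$a{\left(s,q \right)} = q + s$
$G{\left(w \right)} = -2$
$G{\left(a{\left(2,6 \right)} \right)} X{\left(2,\left(0 + 1\right) 1 \right)} 9 = - 2 \left(-5 - \left(0 + 1\right) 1\right) 9 = - 2 \left(-5 - 1 \cdot 1\right) 9 = - 2 \left(-5 - 1\right) 9 = \left(-2\right) \left(-6\right) 9 = 12 \cdot 9 = 108$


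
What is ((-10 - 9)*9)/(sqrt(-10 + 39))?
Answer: -171*sqrt(29)/29 ≈ -31.754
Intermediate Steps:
((-10 - 9)*9)/(sqrt(-10 + 39)) = (-19*9)/(sqrt(29)) = (sqrt(29)/29)*(-171) = -171*sqrt(29)/29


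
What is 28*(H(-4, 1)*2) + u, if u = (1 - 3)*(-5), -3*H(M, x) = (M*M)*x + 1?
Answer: -922/3 ≈ -307.33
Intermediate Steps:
H(M, x) = -1/3 - x*M**2/3 (H(M, x) = -((M*M)*x + 1)/3 = -(M**2*x + 1)/3 = -(x*M**2 + 1)/3 = -(1 + x*M**2)/3 = -1/3 - x*M**2/3)
u = 10 (u = -2*(-5) = 10)
28*(H(-4, 1)*2) + u = 28*((-1/3 - 1/3*1*(-4)**2)*2) + 10 = 28*((-1/3 - 1/3*1*16)*2) + 10 = 28*((-1/3 - 16/3)*2) + 10 = 28*(-17/3*2) + 10 = 28*(-34/3) + 10 = -952/3 + 10 = -922/3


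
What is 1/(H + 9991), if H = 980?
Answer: 1/10971 ≈ 9.1149e-5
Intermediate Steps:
1/(H + 9991) = 1/(980 + 9991) = 1/10971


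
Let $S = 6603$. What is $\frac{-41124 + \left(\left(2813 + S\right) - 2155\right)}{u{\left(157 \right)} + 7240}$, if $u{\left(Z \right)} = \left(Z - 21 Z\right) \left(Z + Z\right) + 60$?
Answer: $\frac{33863}{978660} \approx 0.034601$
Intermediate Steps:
$u{\left(Z \right)} = 60 - 40 Z^{2}$ ($u{\left(Z \right)} = - 20 Z 2 Z + 60 = - 40 Z^{2} + 60 = 60 - 40 Z^{2}$)
$\frac{-41124 + \left(\left(2813 + S\right) - 2155\right)}{u{\left(157 \right)} + 7240} = \frac{-41124 + \left(\left(2813 + 6603\right) - 2155\right)}{\left(60 - 40 \cdot 157^{2}\right) + 7240} = \frac{-41124 + \left(9416 - 2155\right)}{\left(60 - 985960\right) + 7240} = \frac{-41124 + 7261}{\left(60 - 985960\right) + 7240} = - \frac{33863}{-985900 + 7240} = - \frac{33863}{-978660} = \left(-33863\right) \left(- \frac{1}{978660}\right) = \frac{33863}{978660}$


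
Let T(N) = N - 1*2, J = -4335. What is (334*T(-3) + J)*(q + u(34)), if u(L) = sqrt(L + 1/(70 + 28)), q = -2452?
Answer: 14724260 - 6005*sqrt(6666)/14 ≈ 1.4689e+7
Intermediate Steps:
T(N) = -2 + N (T(N) = N - 2 = -2 + N)
u(L) = sqrt(1/98 + L) (u(L) = sqrt(L + 1/98) = sqrt(1/98 + L))
(334*T(-3) + J)*(q + u(34)) = (334*(-2 - 3) - 4335)*(-2452 + sqrt(2 + 196*34)/14) = (334*(-5) - 4335)*(-2452 + sqrt(2 + 6664)/14) = (-1670 - 4335)*(-2452 + sqrt(6666)/14) = -6005*(-2452 + sqrt(6666)/14) = 14724260 - 6005*sqrt(6666)/14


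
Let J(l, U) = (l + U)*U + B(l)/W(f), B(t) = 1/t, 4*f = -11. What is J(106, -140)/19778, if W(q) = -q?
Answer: 1387541/5765287 ≈ 0.24067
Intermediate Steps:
f = -11/4 (f = (¼)*(-11) = -11/4 ≈ -2.7500)
J(l, U) = 4/(11*l) + U*(U + l) (J(l, U) = (l + U)*U + 1/(l*((-1*(-11/4)))) = (U + l)*U + 1/(l*(11/4)) = U*(U + l) + (4/11)/l = U*(U + l) + 4/(11*l) = 4/(11*l) + U*(U + l))
J(106, -140)/19778 = ((4/11 - 140*106*(-140 + 106))/106)/19778 = ((4/11 - 140*106*(-34))/106)*(1/19778) = ((4/11 + 504560)/106)*(1/19778) = ((1/106)*(5550164/11))*(1/19778) = (2775082/583)*(1/19778) = 1387541/5765287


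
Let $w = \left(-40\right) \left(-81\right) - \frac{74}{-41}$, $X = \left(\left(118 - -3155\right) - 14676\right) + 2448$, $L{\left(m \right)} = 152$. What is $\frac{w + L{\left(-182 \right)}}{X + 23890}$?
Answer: $\frac{139146}{612335} \approx 0.22724$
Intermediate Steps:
$X = -8955$ ($X = \left(\left(118 + 3155\right) - 14676\right) + 2448 = \left(3273 - 14676\right) + 2448 = -11403 + 2448 = -8955$)
$w = \frac{132914}{41}$ ($w = 3240 - - \frac{74}{41} = 3240 + \frac{74}{41} = \frac{132914}{41} \approx 3241.8$)
$\frac{w + L{\left(-182 \right)}}{X + 23890} = \frac{\frac{132914}{41} + 152}{-8955 + 23890} = \frac{139146}{41 \cdot 14935} = \frac{139146}{41} \cdot \frac{1}{14935} = \frac{139146}{612335}$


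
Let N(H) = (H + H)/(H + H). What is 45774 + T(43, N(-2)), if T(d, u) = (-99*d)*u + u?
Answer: 41518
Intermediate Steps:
N(H) = 1 (N(H) = (2*H)/((2*H)) = (2*H)*(1/(2*H)) = 1)
T(d, u) = u - 99*d*u (T(d, u) = -99*d*u + u = u - 99*d*u)
45774 + T(43, N(-2)) = 45774 + 1*(1 - 99*43) = 45774 + 1*(1 - 4257) = 45774 + 1*(-4256) = 45774 - 4256 = 41518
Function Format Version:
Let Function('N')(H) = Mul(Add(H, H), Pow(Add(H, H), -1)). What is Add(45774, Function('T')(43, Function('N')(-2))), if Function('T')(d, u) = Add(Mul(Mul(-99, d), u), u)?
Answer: 41518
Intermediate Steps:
Function('N')(H) = 1 (Function('N')(H) = Mul(Mul(2, H), Pow(Mul(2, H), -1)) = Mul(Mul(2, H), Mul(Rational(1, 2), Pow(H, -1))) = 1)
Function('T')(d, u) = Add(u, Mul(-99, d, u)) (Function('T')(d, u) = Add(Mul(-99, d, u), u) = Add(u, Mul(-99, d, u)))
Add(45774, Function('T')(43, Function('N')(-2))) = Add(45774, Mul(1, Add(1, Mul(-99, 43)))) = Add(45774, Mul(1, Add(1, -4257))) = Add(45774, Mul(1, -4256)) = Add(45774, -4256) = 41518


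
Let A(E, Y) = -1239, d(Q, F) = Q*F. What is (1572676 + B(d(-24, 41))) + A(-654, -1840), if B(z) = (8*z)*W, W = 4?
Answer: 1539949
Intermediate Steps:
d(Q, F) = F*Q
B(z) = 32*z (B(z) = (8*z)*4 = 32*z)
(1572676 + B(d(-24, 41))) + A(-654, -1840) = (1572676 + 32*(41*(-24))) - 1239 = (1572676 + 32*(-984)) - 1239 = (1572676 - 31488) - 1239 = 1541188 - 1239 = 1539949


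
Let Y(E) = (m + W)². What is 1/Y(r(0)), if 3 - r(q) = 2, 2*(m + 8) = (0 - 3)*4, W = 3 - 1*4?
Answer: 1/225 ≈ 0.0044444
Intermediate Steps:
W = -1 (W = 3 - 4 = -1)
m = -14 (m = -8 + ((0 - 3)*4)/2 = -8 + (-3*4)/2 = -8 + (½)*(-12) = -8 - 6 = -14)
r(q) = 1 (r(q) = 3 - 1*2 = 3 - 2 = 1)
Y(E) = 225 (Y(E) = (-14 - 1)² = (-15)² = 225)
1/Y(r(0)) = 1/225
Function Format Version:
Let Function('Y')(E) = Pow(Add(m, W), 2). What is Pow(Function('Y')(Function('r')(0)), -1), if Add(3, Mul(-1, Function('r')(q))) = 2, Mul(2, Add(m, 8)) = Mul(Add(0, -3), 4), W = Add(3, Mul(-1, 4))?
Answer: Rational(1, 225) ≈ 0.0044444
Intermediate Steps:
W = -1 (W = Add(3, -4) = -1)
m = -14 (m = Add(-8, Mul(Rational(1, 2), Mul(Add(0, -3), 4))) = Add(-8, Mul(Rational(1, 2), Mul(-3, 4))) = Add(-8, Mul(Rational(1, 2), -12)) = Add(-8, -6) = -14)
Function('r')(q) = 1 (Function('r')(q) = Add(3, Mul(-1, 2)) = Add(3, -2) = 1)
Function('Y')(E) = 225 (Function('Y')(E) = Pow(Add(-14, -1), 2) = Pow(-15, 2) = 225)
Pow(Function('Y')(Function('r')(0)), -1) = Pow(225, -1) = Rational(1, 225)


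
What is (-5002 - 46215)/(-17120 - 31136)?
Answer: 51217/48256 ≈ 1.0614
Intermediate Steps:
(-5002 - 46215)/(-17120 - 31136) = -51217/(-48256) = -51217*(-1/48256) = 51217/48256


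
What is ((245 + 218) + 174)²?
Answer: 405769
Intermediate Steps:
((245 + 218) + 174)² = (463 + 174)² = 637² = 405769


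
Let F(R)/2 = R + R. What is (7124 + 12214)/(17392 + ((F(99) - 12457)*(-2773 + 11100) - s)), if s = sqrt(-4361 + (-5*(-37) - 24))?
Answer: -388363332918/2016616571170445 + 38676*I*sqrt(42)/2016616571170445 ≈ -0.00019258 + 1.2429e-10*I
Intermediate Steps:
F(R) = 4*R (F(R) = 2*(R + R) = 2*(2*R) = 4*R)
s = 10*I*sqrt(42) (s = sqrt(-4361 + (185 - 24)) = sqrt(-4361 + 161) = sqrt(-4200) = 10*I*sqrt(42) ≈ 64.807*I)
(7124 + 12214)/(17392 + ((F(99) - 12457)*(-2773 + 11100) - s)) = (7124 + 12214)/(17392 + ((4*99 - 12457)*(-2773 + 11100) - 10*I*sqrt(42))) = 19338/(17392 + ((396 - 12457)*8327 - 10*I*sqrt(42))) = 19338/(17392 + (-12061*8327 - 10*I*sqrt(42))) = 19338/(17392 + (-100431947 - 10*I*sqrt(42))) = 19338/(-100414555 - 10*I*sqrt(42))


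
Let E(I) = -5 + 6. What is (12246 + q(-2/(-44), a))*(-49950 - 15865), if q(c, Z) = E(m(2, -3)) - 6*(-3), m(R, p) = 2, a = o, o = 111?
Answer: -807220975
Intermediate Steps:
a = 111
E(I) = 1
q(c, Z) = 19 (q(c, Z) = 1 - 6*(-3) = 1 + 18 = 19)
(12246 + q(-2/(-44), a))*(-49950 - 15865) = (12246 + 19)*(-49950 - 15865) = 12265*(-65815) = -807220975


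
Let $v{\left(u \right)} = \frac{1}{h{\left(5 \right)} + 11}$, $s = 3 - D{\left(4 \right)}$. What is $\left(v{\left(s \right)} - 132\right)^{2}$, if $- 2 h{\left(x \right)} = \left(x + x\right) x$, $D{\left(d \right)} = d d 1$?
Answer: $\frac{3418801}{196} \approx 17443.0$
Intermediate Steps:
$D{\left(d \right)} = d^{2}$ ($D{\left(d \right)} = d^{2} \cdot 1 = d^{2}$)
$h{\left(x \right)} = - x^{2}$ ($h{\left(x \right)} = - \frac{\left(x + x\right) x}{2} = - \frac{2 x x}{2} = - \frac{2 x^{2}}{2} = - x^{2}$)
$s = -13$ ($s = 3 - 4^{2} = 3 - 16 = -13$)
$v{\left(u \right)} = - \frac{1}{14}$ ($v{\left(u \right)} = \frac{1}{- 5^{2} + 11} = \frac{1}{\left(-1\right) 25 + 11} = \frac{1}{-25 + 11} = \frac{1}{-14} = - \frac{1}{14}$)
$\left(v{\left(s \right)} - 132\right)^{2} = \left(- \frac{1}{14} - 132\right)^{2} = \left(- \frac{1849}{14}\right)^{2} = \frac{3418801}{196}$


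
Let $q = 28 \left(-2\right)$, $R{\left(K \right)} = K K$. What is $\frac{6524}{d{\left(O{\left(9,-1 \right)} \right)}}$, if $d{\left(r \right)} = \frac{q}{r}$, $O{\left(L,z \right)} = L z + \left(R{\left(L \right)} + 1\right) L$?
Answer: $- \frac{169857}{2} \approx -84929.0$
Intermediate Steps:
$R{\left(K \right)} = K^{2}$
$q = -56$
$O{\left(L,z \right)} = L z + L \left(1 + L^{2}\right)$ ($O{\left(L,z \right)} = L z + \left(L^{2} + 1\right) L = L z + \left(1 + L^{2}\right) L = L z + L \left(1 + L^{2}\right)$)
$d{\left(r \right)} = - \frac{56}{r}$
$\frac{6524}{d{\left(O{\left(9,-1 \right)} \right)}} = \frac{6524}{\left(-56\right) \frac{1}{9 \left(1 - 1 + 9^{2}\right)}} = \frac{6524}{\left(-56\right) \frac{1}{9 \left(1 - 1 + 81\right)}} = \frac{6524}{\left(-56\right) \frac{1}{9 \cdot 81}} = \frac{6524}{\left(-56\right) \frac{1}{729}} = \frac{6524}{- \frac{56}{729}} = 6524 \left(- \frac{729}{56}\right) = - \frac{169857}{2}$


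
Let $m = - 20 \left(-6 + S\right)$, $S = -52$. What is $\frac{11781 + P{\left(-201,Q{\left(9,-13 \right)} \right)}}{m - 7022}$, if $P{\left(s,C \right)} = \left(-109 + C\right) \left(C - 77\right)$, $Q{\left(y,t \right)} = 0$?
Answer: $- \frac{10087}{2931} \approx -3.4415$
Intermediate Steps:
$P{\left(s,C \right)} = \left(-109 + C\right) \left(-77 + C\right)$
$m = 1160$ ($m = - 20 \left(-6 - 52\right) = \left(-20\right) \left(-58\right) = 1160$)
$\frac{11781 + P{\left(-201,Q{\left(9,-13 \right)} \right)}}{m - 7022} = \frac{11781 + \left(8393 + 0^{2} - 0\right)}{1160 - 7022} = \frac{11781 + \left(8393 + 0 + 0\right)}{-5862} = \left(11781 + 8393\right) \left(- \frac{1}{5862}\right) = 20174 \left(- \frac{1}{5862}\right) = - \frac{10087}{2931}$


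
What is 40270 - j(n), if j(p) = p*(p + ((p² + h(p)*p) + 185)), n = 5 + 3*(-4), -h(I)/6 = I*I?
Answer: 56265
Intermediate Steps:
h(I) = -6*I² (h(I) = -6*I*I = -6*I²)
n = -7 (n = 5 - 12 = -7)
j(p) = p*(185 + p + p² - 6*p³) (j(p) = p*(p + ((p² + (-6*p²)*p) + 185)) = p*(p + ((p² - 6*p³) + 185)) = p*(p + (185 + p² - 6*p³)) = p*(185 + p + p² - 6*p³))
40270 - j(n) = 40270 - (-7)*(185 - 7 + (-7)² - 6*(-7)³) = 40270 - (-7)*(185 - 7 + 49 - 6*(-343)) = 40270 - (-7)*(185 - 7 + 49 + 2058) = 40270 - (-7)*2285 = 40270 - 1*(-15995) = 40270 + 15995 = 56265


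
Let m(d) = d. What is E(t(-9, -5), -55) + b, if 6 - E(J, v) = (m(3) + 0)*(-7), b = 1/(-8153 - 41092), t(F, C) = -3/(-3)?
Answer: 1329614/49245 ≈ 27.000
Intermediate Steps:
t(F, C) = 1 (t(F, C) = -3*(-1/3) = 1)
b = -1/49245 (b = 1/(-49245) = -1/49245 ≈ -2.0307e-5)
E(J, v) = 27 (E(J, v) = 6 - (3 + 0)*(-7) = 6 - 3*(-7) = 6 - 1*(-21) = 6 + 21 = 27)
E(t(-9, -5), -55) + b = 27 - 1/49245 = 1329614/49245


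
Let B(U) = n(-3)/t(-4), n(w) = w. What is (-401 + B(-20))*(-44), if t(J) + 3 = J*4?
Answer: 335104/19 ≈ 17637.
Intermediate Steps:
t(J) = -3 + 4*J (t(J) = -3 + J*4 = -3 + 4*J)
B(U) = 3/19 (B(U) = -3/(-3 + 4*(-4)) = -3/(-3 - 16) = -3/(-19) = -3*(-1/19) = 3/19)
(-401 + B(-20))*(-44) = (-401 + 3/19)*(-44) = -7616/19*(-44) = 335104/19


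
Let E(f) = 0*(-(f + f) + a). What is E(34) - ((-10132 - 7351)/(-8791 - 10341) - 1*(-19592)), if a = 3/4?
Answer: -374851627/19132 ≈ -19593.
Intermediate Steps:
a = ¾ (a = 3*(¼) = ¾ ≈ 0.75000)
E(f) = 0 (E(f) = 0*(-(f + f) + ¾) = 0*(-2*f + ¾) = 0*(¾ - 2*f) = 0)
E(34) - ((-10132 - 7351)/(-8791 - 10341) - 1*(-19592)) = 0 - ((-10132 - 7351)/(-8791 - 10341) - 1*(-19592)) = 0 - (-17483/(-19132) + 19592) = 0 - (-17483*(-1/19132) + 19592) = 0 - (17483/19132 + 19592) = 0 - 1*374851627/19132 = 0 - 374851627/19132 = -374851627/19132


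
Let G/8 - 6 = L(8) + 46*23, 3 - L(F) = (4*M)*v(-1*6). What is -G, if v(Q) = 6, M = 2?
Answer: -8152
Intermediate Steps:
L(F) = -45 (L(F) = 3 - 4*2*6 = 3 - 8*6 = 3 - 1*48 = 3 - 48 = -45)
G = 8152 (G = 48 + 8*(-45 + 46*23) = 48 + 8*(-45 + 1058) = 48 + 8*1013 = 48 + 8104 = 8152)
-G = -1*8152 = -8152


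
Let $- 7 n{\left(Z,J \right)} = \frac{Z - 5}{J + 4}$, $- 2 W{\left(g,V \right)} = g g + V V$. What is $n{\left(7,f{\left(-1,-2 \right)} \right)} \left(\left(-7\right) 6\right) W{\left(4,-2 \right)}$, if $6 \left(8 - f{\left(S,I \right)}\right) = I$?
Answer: $- \frac{360}{37} \approx -9.7297$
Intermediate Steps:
$f{\left(S,I \right)} = 8 - \frac{I}{6}$
$W{\left(g,V \right)} = - \frac{V^{2}}{2} - \frac{g^{2}}{2}$ ($W{\left(g,V \right)} = - \frac{g g + V V}{2} = - \frac{g^{2} + V^{2}}{2} = - \frac{V^{2} + g^{2}}{2} = - \frac{V^{2}}{2} - \frac{g^{2}}{2}$)
$n{\left(Z,J \right)} = - \frac{-5 + Z}{7 \left(4 + J\right)}$ ($n{\left(Z,J \right)} = - \frac{\left(Z - 5\right) \frac{1}{J + 4}}{7} = - \frac{\left(-5 + Z\right) \frac{1}{4 + J}}{7} = - \frac{\frac{1}{4 + J} \left(-5 + Z\right)}{7} = - \frac{-5 + Z}{7 \left(4 + J\right)}$)
$n{\left(7,f{\left(-1,-2 \right)} \right)} \left(\left(-7\right) 6\right) W{\left(4,-2 \right)} = \frac{5 - 7}{7 \left(4 + \left(8 - - \frac{1}{3}\right)\right)} \left(\left(-7\right) 6\right) \left(- \frac{\left(-2\right)^{2}}{2} - \frac{4^{2}}{2}\right) = \frac{5 - 7}{7 \left(4 + \left(8 + \frac{1}{3}\right)\right)} \left(-42\right) \left(\left(- \frac{1}{2}\right) 4 - 8\right) = \frac{1}{7} \frac{1}{4 + \frac{25}{3}} \left(-2\right) \left(-42\right) \left(-2 - 8\right) = \frac{1}{7} \frac{1}{\frac{37}{3}} \left(-2\right) \left(-42\right) \left(-10\right) = \frac{1}{7} \cdot \frac{3}{37} \left(-2\right) \left(-42\right) \left(-10\right) = \left(- \frac{6}{259}\right) \left(-42\right) \left(-10\right) = \frac{36}{37} \left(-10\right) = - \frac{360}{37}$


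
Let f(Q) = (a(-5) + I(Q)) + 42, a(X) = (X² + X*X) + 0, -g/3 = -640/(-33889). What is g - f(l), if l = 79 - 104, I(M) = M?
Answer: -2272483/33889 ≈ -67.057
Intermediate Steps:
g = -1920/33889 (g = -(-1920)/(-33889) = -(-1920)*(-1)/33889 = -3*640/33889 = -1920/33889 ≈ -0.056656)
a(X) = 2*X² (a(X) = (X² + X²) + 0 = 2*X² + 0 = 2*X²)
l = -25
f(Q) = 92 + Q (f(Q) = (2*(-5)² + Q) + 42 = (2*25 + Q) + 42 = (50 + Q) + 42 = 92 + Q)
g - f(l) = -1920/33889 - (92 - 25) = -1920/33889 - 1*67 = -1920/33889 - 67 = -2272483/33889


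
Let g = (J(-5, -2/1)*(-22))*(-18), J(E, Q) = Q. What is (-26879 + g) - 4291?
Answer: -31962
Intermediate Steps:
g = -792 (g = (-2/1*(-22))*(-18) = (-2*1*(-22))*(-18) = -2*(-22)*(-18) = 44*(-18) = -792)
(-26879 + g) - 4291 = (-26879 - 792) - 4291 = -27671 - 4291 = -31962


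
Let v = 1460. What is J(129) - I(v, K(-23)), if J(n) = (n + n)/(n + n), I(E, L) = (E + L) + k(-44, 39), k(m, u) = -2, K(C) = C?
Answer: -1434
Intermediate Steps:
I(E, L) = -2 + E + L (I(E, L) = (E + L) - 2 = -2 + E + L)
J(n) = 1 (J(n) = (2*n)/((2*n)) = (2*n)*(1/(2*n)) = 1)
J(129) - I(v, K(-23)) = 1 - (-2 + 1460 - 23) = 1 - 1*1435 = 1 - 1435 = -1434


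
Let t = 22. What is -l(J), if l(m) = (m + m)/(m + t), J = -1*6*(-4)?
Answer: -24/23 ≈ -1.0435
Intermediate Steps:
J = 24 (J = -6*(-4) = 24)
l(m) = 2*m/(22 + m) (l(m) = (m + m)/(m + 22) = (2*m)/(22 + m) = 2*m/(22 + m))
-l(J) = -2*24/(22 + 24) = -2*24/46 = -1*24/23 = -24/23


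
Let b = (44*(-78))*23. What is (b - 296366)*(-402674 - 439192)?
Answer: 315953993532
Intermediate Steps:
b = -78936 (b = -3432*23 = -78936)
(b - 296366)*(-402674 - 439192) = (-78936 - 296366)*(-402674 - 439192) = -375302*(-841866) = 315953993532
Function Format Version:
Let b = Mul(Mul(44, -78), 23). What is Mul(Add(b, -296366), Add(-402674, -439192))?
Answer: 315953993532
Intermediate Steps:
b = -78936 (b = Mul(-3432, 23) = -78936)
Mul(Add(b, -296366), Add(-402674, -439192)) = Mul(Add(-78936, -296366), Add(-402674, -439192)) = Mul(-375302, -841866) = 315953993532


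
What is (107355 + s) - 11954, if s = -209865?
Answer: -114464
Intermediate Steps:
(107355 + s) - 11954 = (107355 - 209865) - 11954 = -102510 - 11954 = -114464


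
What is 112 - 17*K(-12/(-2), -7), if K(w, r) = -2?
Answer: 146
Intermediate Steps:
112 - 17*K(-12/(-2), -7) = 112 - 17*(-2) = 112 + 34 = 146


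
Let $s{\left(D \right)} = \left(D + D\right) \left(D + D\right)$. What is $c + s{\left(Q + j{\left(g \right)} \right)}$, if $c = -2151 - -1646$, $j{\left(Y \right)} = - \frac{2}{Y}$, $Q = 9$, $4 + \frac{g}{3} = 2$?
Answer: $- \frac{1409}{9} \approx -156.56$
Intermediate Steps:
$g = -6$ ($g = -12 + 3 \cdot 2 = -12 + 6 = -6$)
$c = -505$ ($c = -2151 + 1646 = -505$)
$s{\left(D \right)} = 4 D^{2}$ ($s{\left(D \right)} = 2 D 2 D = 4 D^{2}$)
$c + s{\left(Q + j{\left(g \right)} \right)} = -505 + 4 \left(9 - \frac{2}{-6}\right)^{2} = -505 + 4 \left(9 - - \frac{1}{3}\right)^{2} = -505 + 4 \left(9 + \frac{1}{3}\right)^{2} = -505 + 4 \left(\frac{28}{3}\right)^{2} = -505 + 4 \cdot \frac{784}{9} = -505 + \frac{3136}{9} = - \frac{1409}{9}$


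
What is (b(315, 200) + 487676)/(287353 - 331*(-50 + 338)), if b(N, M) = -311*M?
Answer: 425476/192025 ≈ 2.2157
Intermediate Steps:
(b(315, 200) + 487676)/(287353 - 331*(-50 + 338)) = (-311*200 + 487676)/(287353 - 331*(-50 + 338)) = (-62200 + 487676)/(287353 - 331*288) = 425476/(287353 - 95328) = 425476/192025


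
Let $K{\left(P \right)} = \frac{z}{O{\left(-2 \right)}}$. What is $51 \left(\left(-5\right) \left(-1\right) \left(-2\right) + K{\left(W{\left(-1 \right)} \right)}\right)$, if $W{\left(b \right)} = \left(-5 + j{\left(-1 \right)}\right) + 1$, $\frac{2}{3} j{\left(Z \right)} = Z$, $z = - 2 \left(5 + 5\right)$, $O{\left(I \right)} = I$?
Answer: $0$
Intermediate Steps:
$z = -20$ ($z = \left(-2\right) 10 = -20$)
$j{\left(Z \right)} = \frac{3 Z}{2}$
$W{\left(b \right)} = - \frac{11}{2}$ ($W{\left(b \right)} = \left(-5 + \frac{3}{2} \left(-1\right)\right) + 1 = \left(-5 - \frac{3}{2}\right) + 1 = - \frac{13}{2} + 1 = - \frac{11}{2}$)
$K{\left(P \right)} = 10$ ($K{\left(P \right)} = - \frac{20}{-2} = \left(-20\right) \left(- \frac{1}{2}\right) = 10$)
$51 \left(\left(-5\right) \left(-1\right) \left(-2\right) + K{\left(W{\left(-1 \right)} \right)}\right) = 51 \left(\left(-5\right) \left(-1\right) \left(-2\right) + 10\right) = 51 \left(5 \left(-2\right) + 10\right) = 51 \left(-10 + 10\right) = 51 \cdot 0 = 0$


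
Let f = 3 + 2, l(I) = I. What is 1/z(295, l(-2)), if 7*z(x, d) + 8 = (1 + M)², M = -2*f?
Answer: 7/73 ≈ 0.095890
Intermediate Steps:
f = 5
M = -10 (M = -2*5 = -10)
z(x, d) = 73/7 (z(x, d) = -8/7 + (1 - 10)²/7 = -8/7 + (⅐)*(-9)² = -8/7 + (⅐)*81 = -8/7 + 81/7 = 73/7)
1/z(295, l(-2)) = 1/(73/7) = 7/73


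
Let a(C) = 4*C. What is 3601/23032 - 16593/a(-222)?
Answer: 8028493/426092 ≈ 18.842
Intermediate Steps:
3601/23032 - 16593/a(-222) = 3601/23032 - 16593/(4*(-222)) = 3601*(1/23032) - 16593/(-888) = 3601/23032 - 16593*(-1/888) = 3601/23032 + 5531/296 = 8028493/426092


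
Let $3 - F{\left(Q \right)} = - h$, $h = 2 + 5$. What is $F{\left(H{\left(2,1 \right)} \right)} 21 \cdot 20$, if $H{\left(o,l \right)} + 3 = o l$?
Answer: $4200$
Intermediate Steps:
$H{\left(o,l \right)} = -3 + l o$ ($H{\left(o,l \right)} = -3 + o l = -3 + l o$)
$h = 7$
$F{\left(Q \right)} = 10$ ($F{\left(Q \right)} = 3 - \left(-1\right) 7 = 3 - -7 = 3 + 7 = 10$)
$F{\left(H{\left(2,1 \right)} \right)} 21 \cdot 20 = 10 \cdot 21 \cdot 20 = 210 \cdot 20 = 4200$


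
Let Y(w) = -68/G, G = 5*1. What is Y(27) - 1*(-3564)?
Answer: 17752/5 ≈ 3550.4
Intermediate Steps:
G = 5
Y(w) = -68/5
Y(27) - 1*(-3564) = -68/5 - 1*(-3564) = -68/5 + 3564 = 17752/5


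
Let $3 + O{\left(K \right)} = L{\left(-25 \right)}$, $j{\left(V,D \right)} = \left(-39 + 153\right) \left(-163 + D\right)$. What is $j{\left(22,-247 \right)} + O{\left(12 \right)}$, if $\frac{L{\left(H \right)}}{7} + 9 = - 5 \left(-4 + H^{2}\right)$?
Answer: $-68541$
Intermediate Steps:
$j{\left(V,D \right)} = -18582 + 114 D$ ($j{\left(V,D \right)} = 114 \left(-163 + D\right) = -18582 + 114 D$)
$L{\left(H \right)} = 77 - 35 H^{2}$ ($L{\left(H \right)} = -63 + 7 \left(- 5 \left(-4 + H^{2}\right)\right) = -63 + 7 \left(20 - 5 H^{2}\right) = -63 - \left(-140 + 35 H^{2}\right) = 77 - 35 H^{2}$)
$O{\left(K \right)} = -21801$ ($O{\left(K \right)} = -3 + \left(77 - 35 \left(-25\right)^{2}\right) = -3 + \left(77 - 21875\right) = -3 - 21798 = -21801$)
$j{\left(22,-247 \right)} + O{\left(12 \right)} = \left(-18582 + 114 \left(-247\right)\right) - 21801 = \left(-18582 - 28158\right) - 21801 = -46740 - 21801 = -68541$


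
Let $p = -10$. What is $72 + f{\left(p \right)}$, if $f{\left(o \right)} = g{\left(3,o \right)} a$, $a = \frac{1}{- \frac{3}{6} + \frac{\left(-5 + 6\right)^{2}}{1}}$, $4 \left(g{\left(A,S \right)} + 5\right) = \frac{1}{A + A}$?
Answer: $\frac{745}{12} \approx 62.083$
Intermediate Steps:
$g{\left(A,S \right)} = -5 + \frac{1}{8 A}$ ($g{\left(A,S \right)} = -5 + \frac{1}{4 \left(A + A\right)} = -5 + \frac{1}{4 \cdot 2 A} = -5 + \frac{\frac{1}{2} \frac{1}{A}}{4} = -5 + \frac{1}{8 A}$)
$a = 2$ ($a = \frac{1}{\left(-3\right) \frac{1}{6} + 1^{2} \cdot 1} = \frac{1}{- \frac{1}{2} + 1 \cdot 1} = \frac{1}{- \frac{1}{2} + 1} = \frac{1}{\frac{1}{2}} = 2$)
$f{\left(o \right)} = - \frac{119}{12}$ ($f{\left(o \right)} = \left(-5 + \frac{1}{8 \cdot 3}\right) 2 = \left(-5 + \frac{1}{8} \cdot \frac{1}{3}\right) 2 = \left(-5 + \frac{1}{24}\right) 2 = \left(- \frac{119}{24}\right) 2 = - \frac{119}{12}$)
$72 + f{\left(p \right)} = 72 - \frac{119}{12} = \frac{745}{12}$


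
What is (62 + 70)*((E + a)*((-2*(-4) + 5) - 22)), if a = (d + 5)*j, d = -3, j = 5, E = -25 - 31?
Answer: 54648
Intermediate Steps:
E = -56
a = 10 (a = (-3 + 5)*5 = 2*5 = 10)
(62 + 70)*((E + a)*((-2*(-4) + 5) - 22)) = (62 + 70)*((-56 + 10)*((-2*(-4) + 5) - 22)) = 132*(-46*((8 + 5) - 22)) = 132*(-46*(13 - 22)) = 132*(-46*(-9)) = 132*414 = 54648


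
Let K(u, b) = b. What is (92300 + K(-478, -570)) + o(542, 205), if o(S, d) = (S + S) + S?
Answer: 93356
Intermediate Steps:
o(S, d) = 3*S (o(S, d) = 2*S + S = 3*S)
(92300 + K(-478, -570)) + o(542, 205) = (92300 - 570) + 3*542 = 91730 + 1626 = 93356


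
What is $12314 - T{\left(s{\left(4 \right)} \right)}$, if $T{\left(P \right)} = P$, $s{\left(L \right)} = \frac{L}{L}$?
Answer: $12313$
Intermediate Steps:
$s{\left(L \right)} = 1$
$12314 - T{\left(s{\left(4 \right)} \right)} = 12314 - 1 = 12313$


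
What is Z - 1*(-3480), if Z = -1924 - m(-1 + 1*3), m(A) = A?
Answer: 1554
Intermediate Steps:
Z = -1926 (Z = -1924 - (-1 + 1*3) = -1924 - (-1 + 3) = -1924 - 1*2 = -1924 - 2 = -1926)
Z - 1*(-3480) = -1926 - 1*(-3480) = -1926 + 3480 = 1554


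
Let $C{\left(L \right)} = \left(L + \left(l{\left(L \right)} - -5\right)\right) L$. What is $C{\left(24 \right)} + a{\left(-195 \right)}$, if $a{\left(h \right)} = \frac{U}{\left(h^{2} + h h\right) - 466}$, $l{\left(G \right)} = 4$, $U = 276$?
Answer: $\frac{14965701}{18896} \approx 792.0$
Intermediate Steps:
$a{\left(h \right)} = \frac{276}{-466 + 2 h^{2}}$ ($a{\left(h \right)} = \frac{276}{\left(h^{2} + h h\right) - 466} = \frac{276}{\left(h^{2} + h^{2}\right) - 466} = \frac{276}{2 h^{2} - 466} = \frac{276}{-466 + 2 h^{2}}$)
$C{\left(L \right)} = L \left(9 + L\right)$ ($C{\left(L \right)} = \left(L + \left(4 - -5\right)\right) L = \left(L + \left(4 + 5\right)\right) L = \left(L + 9\right) L = \left(9 + L\right) L = L \left(9 + L\right)$)
$C{\left(24 \right)} + a{\left(-195 \right)} = 24 \left(9 + 24\right) + \frac{138}{-233 + \left(-195\right)^{2}} = 24 \cdot 33 + \frac{138}{-233 + 38025} = 792 + \frac{138}{37792} = 792 + 138 \cdot \frac{1}{37792} = 792 + \frac{69}{18896} = \frac{14965701}{18896}$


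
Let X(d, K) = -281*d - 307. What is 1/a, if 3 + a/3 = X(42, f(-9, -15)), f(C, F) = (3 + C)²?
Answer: -1/36336 ≈ -2.7521e-5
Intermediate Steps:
X(d, K) = -307 - 281*d
a = -36336 (a = -9 + 3*(-307 - 281*42) = -9 + 3*(-307 - 11802) = -9 + 3*(-12109) = -9 - 36327 = -36336)
1/a = 1/(-36336) = -1/36336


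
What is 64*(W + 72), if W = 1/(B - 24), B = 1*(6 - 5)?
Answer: 105920/23 ≈ 4605.2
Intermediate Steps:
B = 1 (B = 1*1 = 1)
W = -1/23 (W = 1/(1 - 24) = 1/(-23) = -1/23 ≈ -0.043478)
64*(W + 72) = 64*(-1/23 + 72) = 64*(1655/23) = 105920/23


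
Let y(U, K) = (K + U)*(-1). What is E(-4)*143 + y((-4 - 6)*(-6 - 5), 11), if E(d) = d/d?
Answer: 22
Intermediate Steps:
E(d) = 1
y(U, K) = -K - U
E(-4)*143 + y((-4 - 6)*(-6 - 5), 11) = 1*143 + (-1*11 - (-4 - 6)*(-6 - 5)) = 143 + (-11 - (-10)*(-11)) = 143 + (-11 - 1*110) = 143 + (-11 - 110) = 143 - 121 = 22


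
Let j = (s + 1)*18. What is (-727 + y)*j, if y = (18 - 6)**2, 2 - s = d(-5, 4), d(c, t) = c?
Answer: -83952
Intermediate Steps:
s = 7 (s = 2 - 1*(-5) = 2 + 5 = 7)
y = 144 (y = 12**2 = 144)
j = 144 (j = (7 + 1)*18 = 8*18 = 144)
(-727 + y)*j = (-727 + 144)*144 = -583*144 = -83952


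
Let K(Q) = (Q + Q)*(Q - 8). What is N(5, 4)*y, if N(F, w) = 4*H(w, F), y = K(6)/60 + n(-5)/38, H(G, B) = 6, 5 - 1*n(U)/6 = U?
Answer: 2688/95 ≈ 28.295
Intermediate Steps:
n(U) = 30 - 6*U
K(Q) = 2*Q*(-8 + Q) (K(Q) = (2*Q)*(-8 + Q) = 2*Q*(-8 + Q))
y = 112/95 (y = (2*6*(-8 + 6))/60 + (30 - 6*(-5))/38 = (2*6*(-2))*(1/60) + (30 + 30)*(1/38) = -24*1/60 + 60*(1/38) = -⅖ + 30/19 = 112/95 ≈ 1.1789)
N(F, w) = 24 (N(F, w) = 4*6 = 24)
N(5, 4)*y = 24*(112/95) = 2688/95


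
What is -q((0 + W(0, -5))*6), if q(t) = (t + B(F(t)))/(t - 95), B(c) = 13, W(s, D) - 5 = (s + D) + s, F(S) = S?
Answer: 13/95 ≈ 0.13684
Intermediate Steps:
W(s, D) = 5 + D + 2*s (W(s, D) = 5 + ((s + D) + s) = 5 + ((D + s) + s) = 5 + (D + 2*s) = 5 + D + 2*s)
q(t) = (13 + t)/(-95 + t) (q(t) = (t + 13)/(t - 95) = (13 + t)/(-95 + t))
-q((0 + W(0, -5))*6) = -(13 + (0 + (5 - 5 + 2*0))*6)/(-95 + (0 + (5 - 5 + 2*0))*6) = -(13 + (0 + (5 - 5 + 0))*6)/(-95 + (0 + (5 - 5 + 0))*6) = -(13 + (0 + 0)*6)/(-95 + (0 + 0)*6) = -(13 + 0*6)/(-95 + 0*6) = -(13 + 0)/(-95 + 0) = -13/(-95) = -(-1)*13/95 = -1*(-13/95) = 13/95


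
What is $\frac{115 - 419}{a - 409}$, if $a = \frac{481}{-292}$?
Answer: $\frac{4672}{6311} \approx 0.74029$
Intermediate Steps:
$a = - \frac{481}{292}$ ($a = 481 \left(- \frac{1}{292}\right) = - \frac{481}{292} \approx -1.6473$)
$\frac{115 - 419}{a - 409} = \frac{115 - 419}{- \frac{481}{292} - 409} = - \frac{304}{- \frac{119909}{292}} = \left(-304\right) \left(- \frac{292}{119909}\right) = \frac{4672}{6311}$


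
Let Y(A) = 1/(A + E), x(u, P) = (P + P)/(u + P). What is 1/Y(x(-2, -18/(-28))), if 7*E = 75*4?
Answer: 5574/133 ≈ 41.910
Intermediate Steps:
E = 300/7 (E = (75*4)/7 = (1/7)*300 = 300/7 ≈ 42.857)
x(u, P) = 2*P/(P + u) (x(u, P) = (2*P)/(P + u) = 2*P/(P + u))
Y(A) = 1/(300/7 + A) (Y(A) = 1/(A + 300/7) = 1/(300/7 + A))
1/Y(x(-2, -18/(-28))) = 1/(7/(300 + 7*(2*(-18/(-28))/(-18/(-28) - 2)))) = 1/(7/(300 + 7*(2*(-18*(-1/28))/(-18*(-1/28) - 2)))) = 1/(7/(300 + 7*(2*(9/14)/(9/14 - 2)))) = 1/(7/(300 + 7*(2*(9/14)/(-19/14)))) = 1/(7/(300 + 7*(2*(9/14)*(-14/19)))) = 1/(7/(300 + 7*(-18/19))) = 1/(7/(300 - 126/19)) = 1/(7/(5574/19)) = 1/(7*(19/5574)) = 1/(133/5574) = 5574/133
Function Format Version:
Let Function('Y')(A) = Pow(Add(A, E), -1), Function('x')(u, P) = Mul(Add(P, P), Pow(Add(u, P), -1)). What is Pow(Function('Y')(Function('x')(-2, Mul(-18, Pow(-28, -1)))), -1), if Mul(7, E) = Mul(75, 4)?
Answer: Rational(5574, 133) ≈ 41.910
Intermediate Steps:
E = Rational(300, 7) (E = Mul(Rational(1, 7), Mul(75, 4)) = Mul(Rational(1, 7), 300) = Rational(300, 7) ≈ 42.857)
Function('x')(u, P) = Mul(2, P, Pow(Add(P, u), -1)) (Function('x')(u, P) = Mul(Mul(2, P), Pow(Add(P, u), -1)) = Mul(2, P, Pow(Add(P, u), -1)))
Function('Y')(A) = Pow(Add(Rational(300, 7), A), -1) (Function('Y')(A) = Pow(Add(A, Rational(300, 7)), -1) = Pow(Add(Rational(300, 7), A), -1))
Pow(Function('Y')(Function('x')(-2, Mul(-18, Pow(-28, -1)))), -1) = Pow(Mul(7, Pow(Add(300, Mul(7, Mul(2, Mul(-18, Pow(-28, -1)), Pow(Add(Mul(-18, Pow(-28, -1)), -2), -1)))), -1)), -1) = Pow(Mul(7, Pow(Add(300, Mul(7, Mul(2, Mul(-18, Rational(-1, 28)), Pow(Add(Mul(-18, Rational(-1, 28)), -2), -1)))), -1)), -1) = Pow(Mul(7, Pow(Add(300, Mul(7, Mul(2, Rational(9, 14), Pow(Add(Rational(9, 14), -2), -1)))), -1)), -1) = Pow(Mul(7, Pow(Add(300, Mul(7, Mul(2, Rational(9, 14), Pow(Rational(-19, 14), -1)))), -1)), -1) = Pow(Mul(7, Pow(Add(300, Mul(7, Mul(2, Rational(9, 14), Rational(-14, 19)))), -1)), -1) = Pow(Mul(7, Pow(Add(300, Mul(7, Rational(-18, 19))), -1)), -1) = Pow(Mul(7, Pow(Add(300, Rational(-126, 19)), -1)), -1) = Pow(Mul(7, Pow(Rational(5574, 19), -1)), -1) = Pow(Mul(7, Rational(19, 5574)), -1) = Pow(Rational(133, 5574), -1) = Rational(5574, 133)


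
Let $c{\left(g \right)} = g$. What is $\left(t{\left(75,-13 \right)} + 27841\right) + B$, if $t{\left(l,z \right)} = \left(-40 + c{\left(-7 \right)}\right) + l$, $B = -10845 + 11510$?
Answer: $28534$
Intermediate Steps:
$B = 665$
$t{\left(l,z \right)} = -47 + l$ ($t{\left(l,z \right)} = \left(-40 - 7\right) + l = -47 + l$)
$\left(t{\left(75,-13 \right)} + 27841\right) + B = \left(\left(-47 + 75\right) + 27841\right) + 665 = \left(28 + 27841\right) + 665 = 27869 + 665 = 28534$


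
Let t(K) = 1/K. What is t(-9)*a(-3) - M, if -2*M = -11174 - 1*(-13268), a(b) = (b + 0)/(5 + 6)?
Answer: 34552/33 ≈ 1047.0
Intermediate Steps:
a(b) = b/11
M = -1047 (M = -(-11174 - 1*(-13268))/2 = -(-11174 + 13268)/2 = -½*2094 = -1047)
t(-9)*a(-3) - M = ((1/11)*(-3))/(-9) - 1*(-1047) = -⅑*(-3/11) + 1047 = 1/33 + 1047 = 34552/33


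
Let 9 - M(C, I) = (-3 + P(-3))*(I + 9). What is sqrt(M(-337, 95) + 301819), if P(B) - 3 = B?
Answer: 2*sqrt(75535) ≈ 549.67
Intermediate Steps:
P(B) = 3 + B
M(C, I) = 36 + 3*I (M(C, I) = 9 - (-3 + (3 - 3))*(I + 9) = 9 - (-3 + 0)*(9 + I) = 9 - (-3)*(9 + I) = 9 - (-27 - 3*I) = 9 + (27 + 3*I) = 36 + 3*I)
sqrt(M(-337, 95) + 301819) = sqrt((36 + 3*95) + 301819) = sqrt((36 + 285) + 301819) = sqrt(321 + 301819) = sqrt(302140) = 2*sqrt(75535)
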